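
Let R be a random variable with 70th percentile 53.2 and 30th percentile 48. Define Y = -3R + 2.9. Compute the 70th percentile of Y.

70th percentile of Y = -141.1

Since a = -3 < 0 the transformation is decreasing, reversing order: the 70th percentile of Y corresponds to the 30th percentile of R.
So P_{70}(Y) = a·P_{30}(R) + b = (-3)·48 + 2.9 = -141.1.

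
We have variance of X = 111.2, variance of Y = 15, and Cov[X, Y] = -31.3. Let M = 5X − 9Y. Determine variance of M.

variance of M = a²·variance of X + b²·variance of Y + 2ab·Cov[X, Y] with a = 5, b = -9.
= 5²·111.2 + (-9)²·15 + 2·5·(-9)·(-31.3)
= 2780 + 1215 + 2817 = 6812.

variance of M = 6812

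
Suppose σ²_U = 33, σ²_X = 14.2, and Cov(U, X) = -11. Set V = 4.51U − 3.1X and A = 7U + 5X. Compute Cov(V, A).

Cov(V, A) = 812.36

By bilinearity, Cov(V, A) = ac·σ²_U + bd·σ²_X + (ad+bc)·Cov(U, X), with a=4.51, b=-3.1, c=7, d=5.
ac·σ²_U = 4.51·7·33 = 1041.81
bd·σ²_X = (-3.1)·5·14.2 = -220.1
(ad+bc)·Cov(U, X) = (0.85)·(-11) = -9.35
Cov(V, A) = 1041.81 + (-220.1) + (-9.35) = 812.36.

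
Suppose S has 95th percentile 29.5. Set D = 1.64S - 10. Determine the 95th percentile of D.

95th percentile of D = 38.38

Since a = 1.64 > 0 the transformation is increasing, so the 95th percentile of D = a·(P_{95} of S) + b = 1.64·29.5 + (-10) = 38.38.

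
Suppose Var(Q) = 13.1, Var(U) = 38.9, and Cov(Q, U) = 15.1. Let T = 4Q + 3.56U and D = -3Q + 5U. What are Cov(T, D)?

By bilinearity, Cov(T, D) = ac·Var(Q) + bd·Var(U) + (ad+bc)·Cov(Q, U), with a=4, b=3.56, c=-3, d=5.
ac·Var(Q) = 4·(-3)·13.1 = -157.2
bd·Var(U) = 3.56·5·38.9 = 692.42
(ad+bc)·Cov(Q, U) = (9.32)·15.1 = 140.732
Cov(T, D) = -157.2 + 692.42 + 140.732 = 675.952.

Cov(T, D) = 675.952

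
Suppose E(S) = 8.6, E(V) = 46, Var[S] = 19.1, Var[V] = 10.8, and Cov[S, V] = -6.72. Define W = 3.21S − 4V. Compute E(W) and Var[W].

E(W) = 3.21·E(S) + (-4)·E(V) = 3.21·8.6 + (-4)·46 = -156.394.
Var[W] = a²·Var[S] + b²·Var[V] + 2ab·Cov[S, V] with a = 3.21, b = -4.
= 3.21²·19.1 + (-4)²·10.8 + 2·3.21·(-4)·(-6.72)
= 196.80831 + 172.8 + 172.5696 = 542.17791.

E(W) = -156.394, Var[W] = 542.17791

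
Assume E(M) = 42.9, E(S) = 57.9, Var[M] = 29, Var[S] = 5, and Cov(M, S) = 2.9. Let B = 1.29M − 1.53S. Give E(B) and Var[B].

E(B) = -33.246, Var[B] = 48.51594

E(B) = 1.29·E(M) + (-1.53)·E(S) = 1.29·42.9 + (-1.53)·57.9 = -33.246.
Var[B] = a²·Var[M] + b²·Var[S] + 2ab·Cov(M, S) with a = 1.29, b = -1.53.
= 1.29²·29 + (-1.53)²·5 + 2·1.29·(-1.53)·2.9
= 48.2589 + 11.7045 + (-11.44746) = 48.51594.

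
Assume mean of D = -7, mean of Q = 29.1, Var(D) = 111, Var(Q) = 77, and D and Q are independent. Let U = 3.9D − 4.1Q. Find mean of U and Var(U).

mean of U = -146.61, Var(U) = 2982.68

mean of U = 3.9·mean of D + (-4.1)·mean of Q = 3.9·(-7) + (-4.1)·29.1 = -146.61.
Var(U) = a²·Var(D) + b²·Var(Q) + 2ab·Cov[D, Q] with a = 3.9, b = -4.1.
Independence gives Cov[D, Q] = 0.
= 3.9²·111 + (-4.1)²·77 + 2·3.9·(-4.1)·0
= 1688.31 + 1294.37 + 0 = 2982.68.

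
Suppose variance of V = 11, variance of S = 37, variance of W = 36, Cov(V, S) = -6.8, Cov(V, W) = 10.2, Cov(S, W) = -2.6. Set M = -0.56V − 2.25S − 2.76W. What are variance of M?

variance of M = a²·variance of V + b²·variance of S + c²·variance of W + 2ab·Cov(V, S) + 2ac·Cov(V, W) + 2bc·Cov(S, W), with a = -0.56, b = -2.25, c = -2.76.
= 3.4496 + 187.3125 + 274.2336 + (-17.136) + 31.53024 + (-32.292)
= 447.09794.

variance of M = 447.09794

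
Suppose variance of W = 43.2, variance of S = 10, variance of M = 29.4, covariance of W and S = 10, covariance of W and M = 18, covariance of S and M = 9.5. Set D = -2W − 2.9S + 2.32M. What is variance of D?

variance of D = a²·variance of W + b²·variance of S + c²·variance of M + 2ab·covariance of W and S + 2ac·covariance of W and M + 2bc·covariance of S and M, with a = -2, b = -2.9, c = 2.32.
= 172.8 + 84.1 + 158.24256 + 116 + (-167.04) + (-127.832)
= 236.27056.

variance of D = 236.27056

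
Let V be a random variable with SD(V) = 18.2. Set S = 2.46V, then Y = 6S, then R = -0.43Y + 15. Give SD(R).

SD(S) = |2.46|·18.2 = 44.772.
SD(Y) = |6|·44.772 = 268.632.
SD(R) = |-0.43|·268.632 = 115.51176.

SD(R) = 115.51176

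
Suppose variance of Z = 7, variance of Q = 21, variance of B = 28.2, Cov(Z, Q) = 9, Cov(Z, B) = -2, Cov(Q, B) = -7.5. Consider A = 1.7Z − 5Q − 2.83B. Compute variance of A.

variance of A = 425.07498

variance of A = a²·variance of Z + b²·variance of Q + c²·variance of B + 2ab·Cov(Z, Q) + 2ac·Cov(Z, B) + 2bc·Cov(Q, B), with a = 1.7, b = -5, c = -2.83.
= 20.23 + 525 + 225.85098 + (-153) + 19.244 + (-212.25)
= 425.07498.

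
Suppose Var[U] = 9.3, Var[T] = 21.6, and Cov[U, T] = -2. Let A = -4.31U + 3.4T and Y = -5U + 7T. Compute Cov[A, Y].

Cov[A, Y] = 808.835

By bilinearity, Cov[A, Y] = ac·Var[U] + bd·Var[T] + (ad+bc)·Cov[U, T], with a=-4.31, b=3.4, c=-5, d=7.
ac·Var[U] = (-4.31)·(-5)·9.3 = 200.415
bd·Var[T] = 3.4·7·21.6 = 514.08
(ad+bc)·Cov[U, T] = (-47.17)·(-2) = 94.34
Cov[A, Y] = 200.415 + 514.08 + 94.34 = 808.835.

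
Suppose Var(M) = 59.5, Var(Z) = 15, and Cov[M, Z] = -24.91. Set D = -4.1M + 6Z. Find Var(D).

Var(D) = 2765.767

Var(D) = a²·Var(M) + b²·Var(Z) + 2ab·Cov[M, Z] with a = -4.1, b = 6.
= (-4.1)²·59.5 + 6²·15 + 2·(-4.1)·6·(-24.91)
= 1000.195 + 540 + 1225.572 = 2765.767.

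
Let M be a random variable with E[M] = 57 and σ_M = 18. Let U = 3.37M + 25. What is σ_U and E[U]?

σ_U = 60.66, E[U] = 217.09

U = 3.37M + 25 is linear with a = 3.37, b = 25.
σ_U = |a|·σ_M = |3.37|·18 = 60.66.
E[U] = a·E[M] + b = 3.37·57 + 25 = 217.09.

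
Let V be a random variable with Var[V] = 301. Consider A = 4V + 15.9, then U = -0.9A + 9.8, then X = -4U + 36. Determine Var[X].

Var[A] = 4²·301 = 4816.
Var[U] = (-0.9)²·4816 = 3900.96.
Var[X] = (-4)²·3900.96 = 62415.36.

Var[X] = 62415.36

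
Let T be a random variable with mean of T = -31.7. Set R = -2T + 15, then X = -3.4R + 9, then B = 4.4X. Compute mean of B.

mean of B = -1133.264

mean of R = (-2)·(-31.7) + 15 = 78.4.
mean of X = (-3.4)·78.4 + 9 = -257.56.
mean of B = 4.4·(-257.56) = -1133.264.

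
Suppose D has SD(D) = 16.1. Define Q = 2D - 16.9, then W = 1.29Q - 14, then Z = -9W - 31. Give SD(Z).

SD(Q) = |2|·16.1 = 32.2.
SD(W) = |1.29|·32.2 = 41.538.
SD(Z) = |-9|·41.538 = 373.842.

SD(Z) = 373.842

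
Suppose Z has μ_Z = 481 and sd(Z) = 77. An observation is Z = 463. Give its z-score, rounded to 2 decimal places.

z = (Z − μ_Z) / sd(Z) = (463 − 481) / 77 ≈ -0.23.

z = -0.23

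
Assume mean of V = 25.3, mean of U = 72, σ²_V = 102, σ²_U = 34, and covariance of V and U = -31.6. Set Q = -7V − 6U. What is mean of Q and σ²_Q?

mean of Q = (-7)·mean of V + (-6)·mean of U = (-7)·25.3 + (-6)·72 = -609.1.
σ²_Q = a²·σ²_V + b²·σ²_U + 2ab·covariance of V and U with a = -7, b = -6.
= (-7)²·102 + (-6)²·34 + 2·(-7)·(-6)·(-31.6)
= 4998 + 1224 + (-2654.4) = 3567.6.

mean of Q = -609.1, σ²_Q = 3567.6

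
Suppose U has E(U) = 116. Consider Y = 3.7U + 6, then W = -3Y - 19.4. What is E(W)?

E(Y) = 3.7·116 + 6 = 435.2.
E(W) = (-3)·435.2 + (-19.4) = -1325.

E(W) = -1325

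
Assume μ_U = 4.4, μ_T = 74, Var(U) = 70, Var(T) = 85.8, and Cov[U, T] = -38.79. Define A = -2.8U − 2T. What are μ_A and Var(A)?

μ_A = (-2.8)·μ_U + (-2)·μ_T = (-2.8)·4.4 + (-2)·74 = -160.32.
Var(A) = a²·Var(U) + b²·Var(T) + 2ab·Cov[U, T] with a = -2.8, b = -2.
= (-2.8)²·70 + (-2)²·85.8 + 2·(-2.8)·(-2)·(-38.79)
= 548.8 + 343.2 + (-434.448) = 457.552.

μ_A = -160.32, Var(A) = 457.552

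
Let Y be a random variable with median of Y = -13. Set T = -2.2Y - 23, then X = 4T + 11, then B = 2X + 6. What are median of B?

median of B = 72.8

median of T = (-2.2)·(-13) + (-23) = 5.6.
median of X = 4·5.6 + 11 = 33.4.
median of B = 2·33.4 + 6 = 72.8.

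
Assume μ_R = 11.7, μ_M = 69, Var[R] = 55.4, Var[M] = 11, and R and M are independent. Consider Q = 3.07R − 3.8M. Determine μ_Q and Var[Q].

μ_Q = -226.281, Var[Q] = 680.97946

μ_Q = 3.07·μ_R + (-3.8)·μ_M = 3.07·11.7 + (-3.8)·69 = -226.281.
Var[Q] = a²·Var[R] + b²·Var[M] + 2ab·Cov[R, M] with a = 3.07, b = -3.8.
Independence gives Cov[R, M] = 0.
= 3.07²·55.4 + (-3.8)²·11 + 2·3.07·(-3.8)·0
= 522.13946 + 158.84 + 0 = 680.97946.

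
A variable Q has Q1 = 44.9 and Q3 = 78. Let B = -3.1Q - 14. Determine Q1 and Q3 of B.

a = -3.1 < 0 reverses order: Q1(B) comes from Q3(Q), Q3(B) from Q1(Q).
Q1(B) = (-3.1)·78 + (-14) = -255.8; Q3(B) = (-3.1)·44.9 + (-14) = -153.19.

Q1(B) = -255.8, Q3(B) = -153.19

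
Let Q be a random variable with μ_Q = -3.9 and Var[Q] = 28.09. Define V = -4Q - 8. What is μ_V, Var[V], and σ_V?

V = -4Q - 8 is linear with a = -4, b = -8.
μ_V = a·μ_Q + b = (-4)·(-3.9) + (-8) = 7.6.
Var[V] = a²·Var[Q] = (-4)²·28.09 = 449.44 (the additive constant -8 does not affect variance).
σ_Q = √28.09 = 5.3.
σ_V = |a|·σ_Q = |-4|·5.3 = 21.2.

μ_V = 7.6, Var[V] = 449.44, σ_V = 21.2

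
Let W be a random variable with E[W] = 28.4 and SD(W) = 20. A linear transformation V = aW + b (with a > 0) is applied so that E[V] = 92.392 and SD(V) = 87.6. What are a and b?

a = 4.38, b = -32

SD(V) = a·SD(W) (a > 0), so a = 87.6/20 = 4.38.
E[V] = a·E[W] + b, so b = 92.392 − 4.38·28.4 = -32.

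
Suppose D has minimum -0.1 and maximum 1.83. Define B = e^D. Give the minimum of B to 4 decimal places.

min(B) = 0.9048

e^D is increasing on this domain, so min(B) comes from min(D) = -0.1: min(B) = exp(-0.1) ≈ 0.9048.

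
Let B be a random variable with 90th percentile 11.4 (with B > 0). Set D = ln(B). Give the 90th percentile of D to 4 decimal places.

90th percentile of D = 2.4336

ln(B) is increasing, so P_{90}(D) = g(P_{90}(B)) ≈ 2.4336.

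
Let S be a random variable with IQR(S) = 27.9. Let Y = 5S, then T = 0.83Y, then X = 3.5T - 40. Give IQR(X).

IQR(Y) = |5|·27.9 = 139.5.
IQR(T) = |0.83|·139.5 = 115.785.
IQR(X) = |3.5|·115.785 = 405.2475.

IQR(X) = 405.2475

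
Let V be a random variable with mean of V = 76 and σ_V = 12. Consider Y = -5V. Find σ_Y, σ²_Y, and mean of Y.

σ_Y = 60, σ²_Y = 3600, mean of Y = -380

Y = -5V is linear with a = -5, b = 0.
σ_Y = |a|·σ_V = |-5|·12 = 60.
σ²_V = 12² = 144.
σ²_Y = a²·σ²_V = (-5)²·144 = 3600.
mean of Y = a·mean of V + b = (-5)·76 = -380.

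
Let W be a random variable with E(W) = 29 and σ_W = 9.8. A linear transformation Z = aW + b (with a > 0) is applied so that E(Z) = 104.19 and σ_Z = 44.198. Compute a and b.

σ_Z = a·σ_W (a > 0), so a = 44.198/9.8 = 4.51.
E(Z) = a·E(W) + b, so b = 104.19 − 4.51·29 = -26.6.

a = 4.51, b = -26.6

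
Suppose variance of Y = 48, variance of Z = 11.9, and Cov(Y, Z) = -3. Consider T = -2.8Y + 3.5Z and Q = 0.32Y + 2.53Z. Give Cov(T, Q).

By bilinearity, Cov(T, Q) = ac·variance of Y + bd·variance of Z + (ad+bc)·Cov(Y, Z), with a=-2.8, b=3.5, c=0.32, d=2.53.
ac·variance of Y = (-2.8)·0.32·48 = -43.008
bd·variance of Z = 3.5·2.53·11.9 = 105.3745
(ad+bc)·Cov(Y, Z) = (-5.964)·(-3) = 17.892
Cov(T, Q) = -43.008 + 105.3745 + 17.892 = 80.2585.

Cov(T, Q) = 80.2585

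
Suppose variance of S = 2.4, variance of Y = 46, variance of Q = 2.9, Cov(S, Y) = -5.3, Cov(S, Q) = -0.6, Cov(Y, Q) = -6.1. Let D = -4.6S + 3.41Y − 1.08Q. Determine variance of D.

variance of D = 794.29932

variance of D = a²·variance of S + b²·variance of Y + c²·variance of Q + 2ab·Cov(S, Y) + 2ac·Cov(S, Q) + 2bc·Cov(Y, Q), with a = -4.6, b = 3.41, c = -1.08.
= 50.784 + 534.8926 + 3.38256 + 166.2716 + (-5.9616) + 44.93016
= 794.29932.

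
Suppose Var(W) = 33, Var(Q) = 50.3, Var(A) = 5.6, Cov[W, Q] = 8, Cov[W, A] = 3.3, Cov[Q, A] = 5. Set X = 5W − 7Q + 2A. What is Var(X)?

Var(X) = a²·Var(W) + b²·Var(Q) + c²·Var(A) + 2ab·Cov[W, Q] + 2ac·Cov[W, A] + 2bc·Cov[Q, A], with a = 5, b = -7, c = 2.
= 825 + 2464.7 + 22.4 + (-560) + 66 + (-140)
= 2678.1.

Var(X) = 2678.1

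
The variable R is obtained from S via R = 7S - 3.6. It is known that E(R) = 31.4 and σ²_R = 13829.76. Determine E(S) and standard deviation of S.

E(S) = 5, standard deviation of S = 16.8

From R = 7S - 3.6: E(R) = a·E(S) + b, so E(S) = (E(R) − b)/a = (31.4 − (-3.6))/7 = 5.
standard deviation of R = √13829.76 = 117.6.
standard deviation of R = |a|·standard deviation of S, so standard deviation of S = 117.6/|7| = 16.8.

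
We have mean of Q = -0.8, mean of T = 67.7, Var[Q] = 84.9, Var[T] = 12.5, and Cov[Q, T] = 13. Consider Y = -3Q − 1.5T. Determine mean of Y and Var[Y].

mean of Y = (-3)·mean of Q + (-1.5)·mean of T = (-3)·(-0.8) + (-1.5)·67.7 = -99.15.
Var[Y] = a²·Var[Q] + b²·Var[T] + 2ab·Cov[Q, T] with a = -3, b = -1.5.
= (-3)²·84.9 + (-1.5)²·12.5 + 2·(-3)·(-1.5)·13
= 764.1 + 28.125 + 117 = 909.225.

mean of Y = -99.15, Var[Y] = 909.225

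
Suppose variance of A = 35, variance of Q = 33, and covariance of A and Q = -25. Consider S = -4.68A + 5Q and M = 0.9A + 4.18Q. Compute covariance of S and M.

By bilinearity, covariance of S and M = ac·variance of A + bd·variance of Q + (ad+bc)·covariance of A and Q, with a=-4.68, b=5, c=0.9, d=4.18.
ac·variance of A = (-4.68)·0.9·35 = -147.42
bd·variance of Q = 5·4.18·33 = 689.7
(ad+bc)·covariance of A and Q = (-15.0624)·(-25) = 376.56
covariance of S and M = -147.42 + 689.7 + 376.56 = 918.84.

covariance of S and M = 918.84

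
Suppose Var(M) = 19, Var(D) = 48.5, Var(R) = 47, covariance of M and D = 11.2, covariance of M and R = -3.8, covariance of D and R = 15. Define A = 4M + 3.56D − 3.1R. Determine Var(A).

Var(A) = 1452.4756

Var(A) = a²·Var(M) + b²·Var(D) + c²·Var(R) + 2ab·covariance of M and D + 2ac·covariance of M and R + 2bc·covariance of D and R, with a = 4, b = 3.56, c = -3.1.
= 304 + 614.6696 + 451.67 + 318.976 + 94.24 + (-331.08)
= 1452.4756.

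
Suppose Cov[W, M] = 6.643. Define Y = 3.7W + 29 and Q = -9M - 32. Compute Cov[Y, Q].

Cov[Y, Q] = -221.2119

Cov[Y, Q] = a·c·Cov[W, M] = 3.7·(-9)·6.643 = -221.2119. Additive constants drop out.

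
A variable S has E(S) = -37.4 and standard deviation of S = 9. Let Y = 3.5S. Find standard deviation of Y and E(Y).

Y = 3.5S is linear with a = 3.5, b = 0.
standard deviation of Y = |a|·standard deviation of S = |3.5|·9 = 31.5.
E(Y) = a·E(S) + b = 3.5·(-37.4) = -130.9.

standard deviation of Y = 31.5, E(Y) = -130.9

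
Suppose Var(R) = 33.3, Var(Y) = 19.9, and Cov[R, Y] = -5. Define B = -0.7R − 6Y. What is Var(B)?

Var(B) = 690.717

Var(B) = a²·Var(R) + b²·Var(Y) + 2ab·Cov[R, Y] with a = -0.7, b = -6.
= (-0.7)²·33.3 + (-6)²·19.9 + 2·(-0.7)·(-6)·(-5)
= 16.317 + 716.4 + (-42) = 690.717.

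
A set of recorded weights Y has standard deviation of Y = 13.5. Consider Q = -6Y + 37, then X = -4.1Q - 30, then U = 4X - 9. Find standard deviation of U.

standard deviation of Q = |-6|·13.5 = 81.
standard deviation of X = |-4.1|·81 = 332.1.
standard deviation of U = |4|·332.1 = 1328.4.

standard deviation of U = 1328.4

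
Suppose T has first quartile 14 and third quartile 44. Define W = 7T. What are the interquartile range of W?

IQR of T = Q3 − Q1 = 44 − 14 = 30.
Under W = aT + b, IQR(W) = |a|·IQR(T) = |7|·30 = 210 (shifts cancel; spread scales by |a|).

IQR(W) = 210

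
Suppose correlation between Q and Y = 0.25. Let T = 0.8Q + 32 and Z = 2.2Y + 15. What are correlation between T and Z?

correlation between T and Z = 0.25

Linear rescalings preserve correlation up to sign; here the slopes 0.8 and 2.2 have the same sign, so correlation between T and Z = correlation between Q and Y = 0.25.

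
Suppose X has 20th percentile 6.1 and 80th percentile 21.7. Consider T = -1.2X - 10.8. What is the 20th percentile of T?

20th percentile of T = -36.84

Since a = -1.2 < 0 the transformation is decreasing, reversing order: the 20th percentile of T corresponds to the 80th percentile of X.
So P_{20}(T) = a·P_{80}(X) + b = (-1.2)·21.7 + (-10.8) = -36.84.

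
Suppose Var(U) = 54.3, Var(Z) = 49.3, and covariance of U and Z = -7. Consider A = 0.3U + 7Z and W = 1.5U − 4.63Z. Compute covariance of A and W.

covariance of A and W = -1637.155

By bilinearity, covariance of A and W = ac·Var(U) + bd·Var(Z) + (ad+bc)·covariance of U and Z, with a=0.3, b=7, c=1.5, d=-4.63.
ac·Var(U) = 0.3·1.5·54.3 = 24.435
bd·Var(Z) = 7·(-4.63)·49.3 = -1597.813
(ad+bc)·covariance of U and Z = (9.111)·(-7) = -63.777
covariance of A and W = 24.435 + (-1597.813) + (-63.777) = -1637.155.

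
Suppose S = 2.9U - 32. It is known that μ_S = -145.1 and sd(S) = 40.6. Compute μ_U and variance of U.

From S = 2.9U - 32: μ_S = a·μ_U + b, so μ_U = (μ_S − b)/a = (-145.1 − (-32))/2.9 = -39.
variance of S = 40.6² = 1648.36.
variance of S = a²·variance of U, so variance of U = 1648.36/2.9² = 196.

μ_U = -39, variance of U = 196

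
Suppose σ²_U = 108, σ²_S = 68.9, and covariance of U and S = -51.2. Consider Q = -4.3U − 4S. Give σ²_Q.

σ²_Q = 1338.04

σ²_Q = a²·σ²_U + b²·σ²_S + 2ab·covariance of U and S with a = -4.3, b = -4.
= (-4.3)²·108 + (-4)²·68.9 + 2·(-4.3)·(-4)·(-51.2)
= 1996.92 + 1102.4 + (-1761.28) = 1338.04.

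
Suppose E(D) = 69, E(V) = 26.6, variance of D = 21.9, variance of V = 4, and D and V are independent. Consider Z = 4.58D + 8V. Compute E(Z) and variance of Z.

E(Z) = 4.58·E(D) + 8·E(V) = 4.58·69 + 8·26.6 = 528.82.
variance of Z = a²·variance of D + b²·variance of V + 2ab·covariance of D and V with a = 4.58, b = 8.
Independence gives covariance of D and V = 0.
= 4.58²·21.9 + 8²·4 + 2·4.58·8·0
= 459.38316 + 256 + 0 = 715.38316.

E(Z) = 528.82, variance of Z = 715.38316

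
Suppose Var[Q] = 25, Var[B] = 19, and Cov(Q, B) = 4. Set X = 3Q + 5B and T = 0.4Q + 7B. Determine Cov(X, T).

Cov(X, T) = 787

By bilinearity, Cov(X, T) = ac·Var[Q] + bd·Var[B] + (ad+bc)·Cov(Q, B), with a=3, b=5, c=0.4, d=7.
ac·Var[Q] = 3·0.4·25 = 30
bd·Var[B] = 5·7·19 = 665
(ad+bc)·Cov(Q, B) = (23)·4 = 92
Cov(X, T) = 30 + 665 + 92 = 787.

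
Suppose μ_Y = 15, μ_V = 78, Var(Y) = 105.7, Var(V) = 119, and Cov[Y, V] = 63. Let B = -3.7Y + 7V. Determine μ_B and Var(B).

μ_B = (-3.7)·μ_Y + 7·μ_V = (-3.7)·15 + 7·78 = 490.5.
Var(B) = a²·Var(Y) + b²·Var(V) + 2ab·Cov[Y, V] with a = -3.7, b = 7.
= (-3.7)²·105.7 + 7²·119 + 2·(-3.7)·7·63
= 1447.033 + 5831 + (-3263.4) = 4014.633.

μ_B = 490.5, Var(B) = 4014.633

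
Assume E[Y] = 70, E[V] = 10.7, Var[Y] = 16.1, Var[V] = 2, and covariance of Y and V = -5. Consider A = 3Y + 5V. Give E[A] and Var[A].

E[A] = 3·E[Y] + 5·E[V] = 3·70 + 5·10.7 = 263.5.
Var[A] = a²·Var[Y] + b²·Var[V] + 2ab·covariance of Y and V with a = 3, b = 5.
= 3²·16.1 + 5²·2 + 2·3·5·(-5)
= 144.9 + 50 + (-150) = 44.9.

E[A] = 263.5, Var[A] = 44.9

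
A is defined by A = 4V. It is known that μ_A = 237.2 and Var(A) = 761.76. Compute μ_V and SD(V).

From A = 4V: μ_A = a·μ_V + b, so μ_V = (μ_A − b)/a = (237.2 − 0)/4 = 59.3.
SD(A) = √761.76 = 27.6.
SD(A) = |a|·SD(V), so SD(V) = 27.6/|4| = 6.9.

μ_V = 59.3, SD(V) = 6.9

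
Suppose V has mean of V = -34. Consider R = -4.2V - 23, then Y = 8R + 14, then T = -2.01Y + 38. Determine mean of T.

mean of R = (-4.2)·(-34) + (-23) = 119.8.
mean of Y = 8·119.8 + 14 = 972.4.
mean of T = (-2.01)·972.4 + 38 = -1916.524.

mean of T = -1916.524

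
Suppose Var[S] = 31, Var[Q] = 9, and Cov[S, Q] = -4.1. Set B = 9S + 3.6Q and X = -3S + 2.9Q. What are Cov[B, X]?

By bilinearity, Cov[B, X] = ac·Var[S] + bd·Var[Q] + (ad+bc)·Cov[S, Q], with a=9, b=3.6, c=-3, d=2.9.
ac·Var[S] = 9·(-3)·31 = -837
bd·Var[Q] = 3.6·2.9·9 = 93.96
(ad+bc)·Cov[S, Q] = (15.3)·(-4.1) = -62.73
Cov[B, X] = -837 + 93.96 + (-62.73) = -805.77.

Cov[B, X] = -805.77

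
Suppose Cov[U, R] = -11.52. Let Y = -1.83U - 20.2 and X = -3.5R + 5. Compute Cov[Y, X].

Cov[Y, X] = -73.7856

Cov[Y, X] = a·c·Cov[U, R] = (-1.83)·(-3.5)·(-11.52) = -73.7856. Additive constants drop out.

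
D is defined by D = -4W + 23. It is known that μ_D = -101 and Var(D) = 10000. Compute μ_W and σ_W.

μ_W = 31, σ_W = 25

From D = -4W + 23: μ_D = a·μ_W + b, so μ_W = (μ_D − b)/a = (-101 − 23)/(-4) = 31.
σ_D = √10000 = 100.
σ_D = |a|·σ_W, so σ_W = 100/|-4| = 25.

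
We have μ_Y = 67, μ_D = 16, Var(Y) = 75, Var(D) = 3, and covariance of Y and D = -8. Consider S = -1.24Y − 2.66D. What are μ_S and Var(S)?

μ_S = -125.64, Var(S) = 83.7724

μ_S = (-1.24)·μ_Y + (-2.66)·μ_D = (-1.24)·67 + (-2.66)·16 = -125.64.
Var(S) = a²·Var(Y) + b²·Var(D) + 2ab·covariance of Y and D with a = -1.24, b = -2.66.
= (-1.24)²·75 + (-2.66)²·3 + 2·(-1.24)·(-2.66)·(-8)
= 115.32 + 21.2268 + (-52.7744) = 83.7724.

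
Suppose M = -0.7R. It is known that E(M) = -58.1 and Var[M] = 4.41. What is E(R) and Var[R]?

From M = -0.7R: E(M) = a·E(R) + b, so E(R) = (E(M) − b)/a = (-58.1 − 0)/(-0.7) = 83.
Var[M] = a²·Var[R], so Var[R] = 4.41/(-0.7)² = 9.

E(R) = 83, Var[R] = 9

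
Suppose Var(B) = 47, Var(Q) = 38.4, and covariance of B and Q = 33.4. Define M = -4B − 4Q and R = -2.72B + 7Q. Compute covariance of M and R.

covariance of M and R = -1135.648

By bilinearity, covariance of M and R = ac·Var(B) + bd·Var(Q) + (ad+bc)·covariance of B and Q, with a=-4, b=-4, c=-2.72, d=7.
ac·Var(B) = (-4)·(-2.72)·47 = 511.36
bd·Var(Q) = (-4)·7·38.4 = -1075.2
(ad+bc)·covariance of B and Q = (-17.12)·33.4 = -571.808
covariance of M and R = 511.36 + (-1075.2) + (-571.808) = -1135.648.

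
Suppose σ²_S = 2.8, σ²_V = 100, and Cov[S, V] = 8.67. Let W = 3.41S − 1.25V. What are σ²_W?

σ²_W = a²·σ²_S + b²·σ²_V + 2ab·Cov[S, V] with a = 3.41, b = -1.25.
= 3.41²·2.8 + (-1.25)²·100 + 2·3.41·(-1.25)·8.67
= 32.55868 + 156.25 + (-73.91175) = 114.89693.

σ²_W = 114.89693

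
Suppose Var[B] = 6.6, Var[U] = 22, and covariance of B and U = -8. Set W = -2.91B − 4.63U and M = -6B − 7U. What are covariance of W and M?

By bilinearity, covariance of W and M = ac·Var[B] + bd·Var[U] + (ad+bc)·covariance of B and U, with a=-2.91, b=-4.63, c=-6, d=-7.
ac·Var[B] = (-2.91)·(-6)·6.6 = 115.236
bd·Var[U] = (-4.63)·(-7)·22 = 713.02
(ad+bc)·covariance of B and U = (48.15)·(-8) = -385.2
covariance of W and M = 115.236 + 713.02 + (-385.2) = 443.056.

covariance of W and M = 443.056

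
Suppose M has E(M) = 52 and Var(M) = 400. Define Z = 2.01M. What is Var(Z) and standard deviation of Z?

Z = 2.01M is linear with a = 2.01, b = 0.
Var(Z) = a²·Var(M) = 2.01²·400 = 1616.04.
standard deviation of M = √400 = 20.
standard deviation of Z = |a|·standard deviation of M = |2.01|·20 = 40.2.

Var(Z) = 1616.04, standard deviation of Z = 40.2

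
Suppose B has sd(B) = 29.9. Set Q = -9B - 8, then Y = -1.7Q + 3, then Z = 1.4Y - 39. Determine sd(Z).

sd(Q) = |-9|·29.9 = 269.1.
sd(Y) = |-1.7|·269.1 = 457.47.
sd(Z) = |1.4|·457.47 = 640.458.

sd(Z) = 640.458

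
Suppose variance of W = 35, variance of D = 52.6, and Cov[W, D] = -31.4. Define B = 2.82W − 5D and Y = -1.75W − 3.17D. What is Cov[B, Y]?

Cov[B, Y] = 666.93216

By bilinearity, Cov[B, Y] = ac·variance of W + bd·variance of D + (ad+bc)·Cov[W, D], with a=2.82, b=-5, c=-1.75, d=-3.17.
ac·variance of W = 2.82·(-1.75)·35 = -172.725
bd·variance of D = (-5)·(-3.17)·52.6 = 833.71
(ad+bc)·Cov[W, D] = (-0.1894)·(-31.4) = 5.94716
Cov[B, Y] = -172.725 + 833.71 + 5.94716 = 666.93216.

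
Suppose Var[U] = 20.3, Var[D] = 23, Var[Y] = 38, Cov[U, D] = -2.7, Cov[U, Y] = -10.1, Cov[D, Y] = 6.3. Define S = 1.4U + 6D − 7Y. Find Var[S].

Var[S] = a²·Var[U] + b²·Var[D] + c²·Var[Y] + 2ab·Cov[U, D] + 2ac·Cov[U, Y] + 2bc·Cov[D, Y], with a = 1.4, b = 6, c = -7.
= 39.788 + 828 + 1862 + (-45.36) + 197.96 + (-529.2)
= 2353.188.

Var[S] = 2353.188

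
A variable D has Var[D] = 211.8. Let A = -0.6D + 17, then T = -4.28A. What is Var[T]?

Var[T] = 1396.7413632

Var[A] = (-0.6)²·211.8 = 76.248.
Var[T] = (-4.28)²·76.248 = 1396.7413632.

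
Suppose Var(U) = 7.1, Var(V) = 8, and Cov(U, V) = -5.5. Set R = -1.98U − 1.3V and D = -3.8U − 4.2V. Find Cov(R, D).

By bilinearity, Cov(R, D) = ac·Var(U) + bd·Var(V) + (ad+bc)·Cov(U, V), with a=-1.98, b=-1.3, c=-3.8, d=-4.2.
ac·Var(U) = (-1.98)·(-3.8)·7.1 = 53.4204
bd·Var(V) = (-1.3)·(-4.2)·8 = 43.68
(ad+bc)·Cov(U, V) = (13.256)·(-5.5) = -72.908
Cov(R, D) = 53.4204 + 43.68 + (-72.908) = 24.1924.

Cov(R, D) = 24.1924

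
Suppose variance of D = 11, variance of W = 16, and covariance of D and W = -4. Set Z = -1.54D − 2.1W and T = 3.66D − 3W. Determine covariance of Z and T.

covariance of Z and T = 51.0636

By bilinearity, covariance of Z and T = ac·variance of D + bd·variance of W + (ad+bc)·covariance of D and W, with a=-1.54, b=-2.1, c=3.66, d=-3.
ac·variance of D = (-1.54)·3.66·11 = -62.0004
bd·variance of W = (-2.1)·(-3)·16 = 100.8
(ad+bc)·covariance of D and W = (-3.066)·(-4) = 12.264
covariance of Z and T = -62.0004 + 100.8 + 12.264 = 51.0636.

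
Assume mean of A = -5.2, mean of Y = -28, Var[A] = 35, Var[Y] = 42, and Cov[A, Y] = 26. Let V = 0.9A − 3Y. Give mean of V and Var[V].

mean of V = 0.9·mean of A + (-3)·mean of Y = 0.9·(-5.2) + (-3)·(-28) = 79.32.
Var[V] = a²·Var[A] + b²·Var[Y] + 2ab·Cov[A, Y] with a = 0.9, b = -3.
= 0.9²·35 + (-3)²·42 + 2·0.9·(-3)·26
= 28.35 + 378 + (-140.4) = 265.95.

mean of V = 79.32, Var[V] = 265.95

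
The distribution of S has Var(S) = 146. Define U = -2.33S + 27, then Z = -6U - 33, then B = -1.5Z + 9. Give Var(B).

Var(B) = 64202.1714

Var(U) = (-2.33)²·146 = 792.6194.
Var(Z) = (-6)²·792.6194 = 28534.2984.
Var(B) = (-1.5)²·28534.2984 = 64202.1714.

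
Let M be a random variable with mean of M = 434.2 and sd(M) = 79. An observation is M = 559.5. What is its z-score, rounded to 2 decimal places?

z = 1.59

z = (M − mean of M) / sd(M) = (559.5 − 434.2) / 79 ≈ 1.59.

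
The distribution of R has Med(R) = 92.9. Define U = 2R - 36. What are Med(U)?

A linear map preserves order up to sign, so Med(U) = a·Med(R) + b = 2·92.9 + (-36) = 149.8.

Med(U) = 149.8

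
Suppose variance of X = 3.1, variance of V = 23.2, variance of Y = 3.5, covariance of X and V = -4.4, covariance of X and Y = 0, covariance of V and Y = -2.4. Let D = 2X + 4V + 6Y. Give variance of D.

variance of D = a²·variance of X + b²·variance of V + c²·variance of Y + 2ab·covariance of X and V + 2ac·covariance of X and Y + 2bc·covariance of V and Y, with a = 2, b = 4, c = 6.
= 12.4 + 371.2 + 126 + (-70.4) + 0 + (-115.2)
= 324.

variance of D = 324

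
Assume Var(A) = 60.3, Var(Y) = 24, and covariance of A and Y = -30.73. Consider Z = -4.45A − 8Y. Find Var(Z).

Var(Z) = 542.11475

Var(Z) = a²·Var(A) + b²·Var(Y) + 2ab·covariance of A and Y with a = -4.45, b = -8.
= (-4.45)²·60.3 + (-8)²·24 + 2·(-4.45)·(-8)·(-30.73)
= 1194.09075 + 1536 + (-2187.976) = 542.11475.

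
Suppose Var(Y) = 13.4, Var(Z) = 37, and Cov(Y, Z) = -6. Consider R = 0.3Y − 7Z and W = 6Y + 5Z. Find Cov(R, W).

By bilinearity, Cov(R, W) = ac·Var(Y) + bd·Var(Z) + (ad+bc)·Cov(Y, Z), with a=0.3, b=-7, c=6, d=5.
ac·Var(Y) = 0.3·6·13.4 = 24.12
bd·Var(Z) = (-7)·5·37 = -1295
(ad+bc)·Cov(Y, Z) = (-40.5)·(-6) = 243
Cov(R, W) = 24.12 + (-1295) + 243 = -1027.88.

Cov(R, W) = -1027.88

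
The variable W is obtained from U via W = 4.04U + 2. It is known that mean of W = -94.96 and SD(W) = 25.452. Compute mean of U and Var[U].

From W = 4.04U + 2: mean of W = a·mean of U + b, so mean of U = (mean of W − b)/a = (-94.96 − 2)/4.04 = -24.
Var[W] = 25.452² = 647.804304.
Var[W] = a²·Var[U], so Var[U] = 647.804304/4.04² = 39.69.

mean of U = -24, Var[U] = 39.69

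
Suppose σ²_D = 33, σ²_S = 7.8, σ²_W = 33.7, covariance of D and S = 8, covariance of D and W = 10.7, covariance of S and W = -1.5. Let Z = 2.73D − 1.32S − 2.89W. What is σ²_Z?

σ²_Z = a²·σ²_D + b²·σ²_S + c²·σ²_W + 2ab·covariance of D and S + 2ac·covariance of D and W + 2bc·covariance of S and W, with a = 2.73, b = -1.32, c = -2.89.
= 245.9457 + 13.59072 + 281.46577 + (-57.6576) + (-168.83958) + (-11.4444)
= 303.06061.

σ²_Z = 303.06061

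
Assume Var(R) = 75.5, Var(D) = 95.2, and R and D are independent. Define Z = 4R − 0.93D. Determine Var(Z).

Var(Z) = 1290.33848

Var(Z) = a²·Var(R) + b²·Var(D) + 2ab·covariance of R and D with a = 4, b = -0.93.
Independence gives covariance of R and D = 0.
= 4²·75.5 + (-0.93)²·95.2 + 2·4·(-0.93)·0
= 1208 + 82.33848 + 0 = 1290.33848.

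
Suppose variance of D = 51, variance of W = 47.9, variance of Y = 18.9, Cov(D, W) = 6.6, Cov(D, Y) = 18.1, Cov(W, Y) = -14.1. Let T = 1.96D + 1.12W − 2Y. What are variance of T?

variance of T = 281.848

variance of T = a²·variance of D + b²·variance of W + c²·variance of Y + 2ab·Cov(D, W) + 2ac·Cov(D, Y) + 2bc·Cov(W, Y), with a = 1.96, b = 1.12, c = -2.
= 195.9216 + 60.08576 + 75.6 + 28.97664 + (-141.904) + 63.168
= 281.848.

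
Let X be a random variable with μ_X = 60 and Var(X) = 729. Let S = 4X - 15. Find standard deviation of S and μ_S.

standard deviation of S = 108, μ_S = 225

S = 4X - 15 is linear with a = 4, b = -15.
standard deviation of X = √729 = 27.
standard deviation of S = |a|·standard deviation of X = |4|·27 = 108.
μ_S = a·μ_X + b = 4·60 + (-15) = 225.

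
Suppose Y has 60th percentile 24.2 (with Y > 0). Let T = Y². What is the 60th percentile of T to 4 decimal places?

60th percentile of T = 585.64

Y² is increasing, so P_{60}(T) = g(P_{60}(Y)) = 585.64.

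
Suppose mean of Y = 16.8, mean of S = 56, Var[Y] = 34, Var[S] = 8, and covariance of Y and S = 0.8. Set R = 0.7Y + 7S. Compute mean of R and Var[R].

mean of R = 0.7·mean of Y + 7·mean of S = 0.7·16.8 + 7·56 = 403.76.
Var[R] = a²·Var[Y] + b²·Var[S] + 2ab·covariance of Y and S with a = 0.7, b = 7.
= 0.7²·34 + 7²·8 + 2·0.7·7·0.8
= 16.66 + 392 + 7.84 = 416.5.

mean of R = 403.76, Var[R] = 416.5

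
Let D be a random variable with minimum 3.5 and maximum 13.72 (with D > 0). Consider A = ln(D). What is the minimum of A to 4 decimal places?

ln(D) is increasing on this domain, so min(A) comes from min(D) = 3.5: min(A) = ln(3.5) ≈ 1.2528.

min(A) = 1.2528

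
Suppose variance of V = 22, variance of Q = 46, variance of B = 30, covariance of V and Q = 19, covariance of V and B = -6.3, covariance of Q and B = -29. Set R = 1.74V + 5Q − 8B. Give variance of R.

variance of R = 5962.5992

variance of R = a²·variance of V + b²·variance of Q + c²·variance of B + 2ab·covariance of V and Q + 2ac·covariance of V and B + 2bc·covariance of Q and B, with a = 1.74, b = 5, c = -8.
= 66.6072 + 1150 + 1920 + 330.6 + 175.392 + 2320
= 5962.5992.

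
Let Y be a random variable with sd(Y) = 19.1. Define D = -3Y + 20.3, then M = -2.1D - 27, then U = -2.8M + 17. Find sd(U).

sd(U) = 336.924

sd(D) = |-3|·19.1 = 57.3.
sd(M) = |-2.1|·57.3 = 120.33.
sd(U) = |-2.8|·120.33 = 336.924.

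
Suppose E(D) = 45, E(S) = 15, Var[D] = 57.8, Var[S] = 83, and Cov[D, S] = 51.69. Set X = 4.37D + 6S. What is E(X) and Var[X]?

E(X) = 286.65, Var[X] = 6802.42442

E(X) = 4.37·E(D) + 6·E(S) = 4.37·45 + 6·15 = 286.65.
Var[X] = a²·Var[D] + b²·Var[S] + 2ab·Cov[D, S] with a = 4.37, b = 6.
= 4.37²·57.8 + 6²·83 + 2·4.37·6·51.69
= 1103.80082 + 2988 + 2710.6236 = 6802.42442.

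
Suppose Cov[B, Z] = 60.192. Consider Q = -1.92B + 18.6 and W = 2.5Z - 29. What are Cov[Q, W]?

Cov[Q, W] = a·c·Cov[B, Z] = (-1.92)·2.5·60.192 = -288.9216. Additive constants drop out.

Cov[Q, W] = -288.9216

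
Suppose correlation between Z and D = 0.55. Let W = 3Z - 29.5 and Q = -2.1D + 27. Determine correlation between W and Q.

correlation between W and Q = -0.55

Linear rescalings preserve |correlation|; the slopes 3 and -2.1 have opposite signs, so the correlation flips sign: correlation between W and Q = −correlation between Z and D = -0.55.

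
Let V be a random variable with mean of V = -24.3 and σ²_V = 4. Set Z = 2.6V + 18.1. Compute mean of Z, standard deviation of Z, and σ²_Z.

Z = 2.6V + 18.1 is linear with a = 2.6, b = 18.1.
mean of Z = a·mean of V + b = 2.6·(-24.3) + 18.1 = -45.08.
standard deviation of V = √4 = 2.
standard deviation of Z = |a|·standard deviation of V = |2.6|·2 = 5.2.
σ²_Z = a²·σ²_V = 2.6²·4 = 27.04 (the additive constant 18.1 does not affect variance).

mean of Z = -45.08, standard deviation of Z = 5.2, σ²_Z = 27.04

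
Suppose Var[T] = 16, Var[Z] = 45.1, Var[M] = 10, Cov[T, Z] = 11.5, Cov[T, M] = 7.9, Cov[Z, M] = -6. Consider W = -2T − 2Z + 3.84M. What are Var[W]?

Var[W] = a²·Var[T] + b²·Var[Z] + c²·Var[M] + 2ab·Cov[T, Z] + 2ac·Cov[T, M] + 2bc·Cov[Z, M], with a = -2, b = -2, c = 3.84.
= 64 + 180.4 + 147.456 + 92 + (-121.344) + 92.16
= 454.672.

Var[W] = 454.672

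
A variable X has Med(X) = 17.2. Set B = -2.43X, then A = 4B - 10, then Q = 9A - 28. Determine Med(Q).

Med(B) = (-2.43)·17.2 = -41.796.
Med(A) = 4·(-41.796) + (-10) = -177.184.
Med(Q) = 9·(-177.184) + (-28) = -1622.656.

Med(Q) = -1622.656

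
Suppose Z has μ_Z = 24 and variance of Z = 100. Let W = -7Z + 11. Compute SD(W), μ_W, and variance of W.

W = -7Z + 11 is linear with a = -7, b = 11.
SD(Z) = √100 = 10.
SD(W) = |a|·SD(Z) = |-7|·10 = 70.
μ_W = a·μ_Z + b = (-7)·24 + 11 = -157.
variance of W = a²·variance of Z = (-7)²·100 = 4900 (the additive constant 11 does not affect variance).

SD(W) = 70, μ_W = -157, variance of W = 4900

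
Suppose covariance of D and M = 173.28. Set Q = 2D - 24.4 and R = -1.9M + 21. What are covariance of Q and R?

covariance of Q and R = a·c·covariance of D and M = 2·(-1.9)·173.28 = -658.464. Additive constants drop out.

covariance of Q and R = -658.464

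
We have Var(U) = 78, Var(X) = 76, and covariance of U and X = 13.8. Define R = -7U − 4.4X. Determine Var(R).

Var(R) = a²·Var(U) + b²·Var(X) + 2ab·covariance of U and X with a = -7, b = -4.4.
= (-7)²·78 + (-4.4)²·76 + 2·(-7)·(-4.4)·13.8
= 3822 + 1471.36 + 850.08 = 6143.44.

Var(R) = 6143.44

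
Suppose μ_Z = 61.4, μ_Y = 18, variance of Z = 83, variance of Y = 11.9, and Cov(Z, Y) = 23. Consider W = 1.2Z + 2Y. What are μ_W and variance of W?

μ_W = 1.2·μ_Z + 2·μ_Y = 1.2·61.4 + 2·18 = 109.68.
variance of W = a²·variance of Z + b²·variance of Y + 2ab·Cov(Z, Y) with a = 1.2, b = 2.
= 1.2²·83 + 2²·11.9 + 2·1.2·2·23
= 119.52 + 47.6 + 110.4 = 277.52.

μ_W = 109.68, variance of W = 277.52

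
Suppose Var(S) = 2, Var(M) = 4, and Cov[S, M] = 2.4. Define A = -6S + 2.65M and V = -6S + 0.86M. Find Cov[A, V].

By bilinearity, Cov[A, V] = ac·Var(S) + bd·Var(M) + (ad+bc)·Cov[S, M], with a=-6, b=2.65, c=-6, d=0.86.
ac·Var(S) = (-6)·(-6)·2 = 72
bd·Var(M) = 2.65·0.86·4 = 9.116
(ad+bc)·Cov[S, M] = (-21.06)·2.4 = -50.544
Cov[A, V] = 72 + 9.116 + (-50.544) = 30.572.

Cov[A, V] = 30.572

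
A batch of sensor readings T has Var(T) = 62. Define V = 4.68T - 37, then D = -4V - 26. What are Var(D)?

Var(V) = 4.68²·62 = 1357.9488.
Var(D) = (-4)²·1357.9488 = 21727.1808.

Var(D) = 21727.1808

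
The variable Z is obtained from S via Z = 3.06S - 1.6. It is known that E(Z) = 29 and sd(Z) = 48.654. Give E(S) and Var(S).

E(S) = 10, Var(S) = 252.81

From Z = 3.06S - 1.6: E(Z) = a·E(S) + b, so E(S) = (E(Z) − b)/a = (29 − (-1.6))/3.06 = 10.
Var(Z) = 48.654² = 2367.211716.
Var(Z) = a²·Var(S), so Var(S) = 2367.211716/3.06² = 252.81.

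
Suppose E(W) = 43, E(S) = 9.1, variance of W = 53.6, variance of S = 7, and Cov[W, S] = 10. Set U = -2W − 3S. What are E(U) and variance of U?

E(U) = -113.3, variance of U = 397.4

E(U) = (-2)·E(W) + (-3)·E(S) = (-2)·43 + (-3)·9.1 = -113.3.
variance of U = a²·variance of W + b²·variance of S + 2ab·Cov[W, S] with a = -2, b = -3.
= (-2)²·53.6 + (-3)²·7 + 2·(-2)·(-3)·10
= 214.4 + 63 + 120 = 397.4.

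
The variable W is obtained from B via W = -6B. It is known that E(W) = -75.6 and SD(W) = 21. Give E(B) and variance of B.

E(B) = 12.6, variance of B = 12.25

From W = -6B: E(W) = a·E(B) + b, so E(B) = (E(W) − b)/a = (-75.6 − 0)/(-6) = 12.6.
variance of W = 21² = 441.
variance of W = a²·variance of B, so variance of B = 441/(-6)² = 12.25.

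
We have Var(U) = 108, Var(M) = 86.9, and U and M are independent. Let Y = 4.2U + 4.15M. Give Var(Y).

Var(Y) = a²·Var(U) + b²·Var(M) + 2ab·Cov(U, M) with a = 4.2, b = 4.15.
Independence gives Cov(U, M) = 0.
= 4.2²·108 + 4.15²·86.9 + 2·4.2·4.15·0
= 1905.12 + 1496.63525 + 0 = 3401.75525.

Var(Y) = 3401.75525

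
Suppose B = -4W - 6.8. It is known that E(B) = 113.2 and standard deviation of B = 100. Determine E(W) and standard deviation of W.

From B = -4W - 6.8: E(B) = a·E(W) + b, so E(W) = (E(B) − b)/a = (113.2 − (-6.8))/(-4) = -30.
standard deviation of B = |a|·standard deviation of W, so standard deviation of W = 100/|-4| = 25.

E(W) = -30, standard deviation of W = 25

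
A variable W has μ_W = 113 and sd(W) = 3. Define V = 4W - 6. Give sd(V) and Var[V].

sd(V) = 12, Var[V] = 144

V = 4W - 6 is linear with a = 4, b = -6.
sd(V) = |a|·sd(W) = |4|·3 = 12.
Var[W] = 3² = 9.
Var[V] = a²·Var[W] = 4²·9 = 144 (the additive constant -6 does not affect variance).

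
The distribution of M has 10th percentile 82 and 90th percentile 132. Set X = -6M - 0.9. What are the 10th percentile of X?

10th percentile of X = -792.9

Since a = -6 < 0 the transformation is decreasing, reversing order: the 10th percentile of X corresponds to the 90th percentile of M.
So P_{10}(X) = a·P_{90}(M) + b = (-6)·132 + (-0.9) = -792.9.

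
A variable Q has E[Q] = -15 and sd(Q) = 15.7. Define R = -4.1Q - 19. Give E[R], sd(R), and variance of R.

E[R] = 42.5, sd(R) = 64.37, variance of R = 4143.4969

R = -4.1Q - 19 is linear with a = -4.1, b = -19.
E[R] = a·E[Q] + b = (-4.1)·(-15) + (-19) = 42.5.
sd(R) = |a|·sd(Q) = |-4.1|·15.7 = 64.37.
variance of Q = 15.7² = 246.49.
variance of R = a²·variance of Q = (-4.1)²·246.49 = 4143.4969 (the additive constant -19 does not affect variance).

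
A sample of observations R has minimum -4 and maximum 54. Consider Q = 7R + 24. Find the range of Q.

Range of R = 54 − (-4) = 58.
Range(Q) = |a|·Range(R) = |7|·58 = 406.

Range(Q) = 406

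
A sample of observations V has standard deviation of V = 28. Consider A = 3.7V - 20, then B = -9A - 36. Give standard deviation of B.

standard deviation of B = 932.4

standard deviation of A = |3.7|·28 = 103.6.
standard deviation of B = |-9|·103.6 = 932.4.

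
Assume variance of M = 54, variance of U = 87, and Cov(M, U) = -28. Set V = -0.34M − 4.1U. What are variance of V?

variance of V = a²·variance of M + b²·variance of U + 2ab·Cov(M, U) with a = -0.34, b = -4.1.
= (-0.34)²·54 + (-4.1)²·87 + 2·(-0.34)·(-4.1)·(-28)
= 6.2424 + 1462.47 + (-78.064) = 1390.6484.

variance of V = 1390.6484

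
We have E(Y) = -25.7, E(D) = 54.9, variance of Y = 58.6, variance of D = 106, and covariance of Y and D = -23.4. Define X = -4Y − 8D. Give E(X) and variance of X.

E(X) = -336.4, variance of X = 6224

E(X) = (-4)·E(Y) + (-8)·E(D) = (-4)·(-25.7) + (-8)·54.9 = -336.4.
variance of X = a²·variance of Y + b²·variance of D + 2ab·covariance of Y and D with a = -4, b = -8.
= (-4)²·58.6 + (-8)²·106 + 2·(-4)·(-8)·(-23.4)
= 937.6 + 6784 + (-1497.6) = 6224.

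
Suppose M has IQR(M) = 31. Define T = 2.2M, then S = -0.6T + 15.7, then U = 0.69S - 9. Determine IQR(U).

IQR(T) = |2.2|·31 = 68.2.
IQR(S) = |-0.6|·68.2 = 40.92.
IQR(U) = |0.69|·40.92 = 28.2348.

IQR(U) = 28.2348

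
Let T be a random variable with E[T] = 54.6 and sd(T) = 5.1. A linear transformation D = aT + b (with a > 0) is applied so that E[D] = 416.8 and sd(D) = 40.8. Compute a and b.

sd(D) = a·sd(T) (a > 0), so a = 40.8/5.1 = 8.
E[D] = a·E[T] + b, so b = 416.8 − 8·54.6 = -20.

a = 8, b = -20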